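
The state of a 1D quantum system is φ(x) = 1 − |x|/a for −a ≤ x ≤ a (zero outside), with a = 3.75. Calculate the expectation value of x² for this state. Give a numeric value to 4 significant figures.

1.406

⟨x²⟩ = ∫ x²·|φ|² dx / ∫|φ|² dx (integrals over the domain).
φ is even, so ∫ over [−a, a] = 2∫₀ᵃ with φ = 1 − x/a there: ∫₀ᵃ (1 − x/a)² dx = a/3, ∫₀ᵃ x²(1 − x/a)² dx = a³/30, ∫₀ᵃ x⁴(1 − x/a)² dx = a⁵/105.
State is unnormalized: ∫|φ|² dx = 2.5000, and ∫φ*·x²·φ dx = 3.5156, so ⟨x²⟩ = 3.5156 / 2.5000.
⟨x²⟩ = 1.4063.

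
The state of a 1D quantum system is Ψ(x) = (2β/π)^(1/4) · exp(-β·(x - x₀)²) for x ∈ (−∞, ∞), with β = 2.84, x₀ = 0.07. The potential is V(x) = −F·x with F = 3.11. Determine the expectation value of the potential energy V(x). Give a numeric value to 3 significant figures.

-0.218

⟨V⟩ = ∫ V(x)·|Ψ|² dx.
Gaussian moments (u = x − x₀): ∫u^(2j)·e^(−2βu²) du = (2j−1)!!/(4β)^j · √(π/(2β)), odd powers integrate to 0; here √(π/(2β)) = 0.74371.
⟨V⟩ = -0.21770.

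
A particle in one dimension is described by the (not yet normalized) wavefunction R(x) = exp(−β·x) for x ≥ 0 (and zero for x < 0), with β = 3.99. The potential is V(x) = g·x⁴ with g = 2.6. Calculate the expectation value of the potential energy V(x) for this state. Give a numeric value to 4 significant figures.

0.01539

⟨V⟩ = ∫ V(x)·|R|² dx / ∫|R|² dx.
Every integrand reduces to terms xʲ·e^(−2βx) on [0, ∞); use ∫₀^∞ xʲ·e^(−2βx) dx = j!/(2β)^(j+1).
State is unnormalized: ∫|R|² dx = 0.12531, and ∫R*·V(x)·R dx = 0.0019283, so ⟨V⟩ = 0.0019283 / 0.12531.
⟨V⟩ = 0.015388.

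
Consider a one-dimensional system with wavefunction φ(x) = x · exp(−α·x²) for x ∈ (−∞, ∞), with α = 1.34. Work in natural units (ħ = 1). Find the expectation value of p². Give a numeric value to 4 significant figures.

p² φ = −ħ² d²φ/dx²; ⟨p²⟩ = −ħ² ∫ φ*·φ'' dx / ∫|φ|² dx.
Expand each integrand as polynomial × e^(−2αx²) and use ∫x^(2j)·e^(−2αx²) dx = (2j−1)!!/(4α)^j · √(π/(2α)), odd powers → 0; here √(π/(2α)) = 1.0827. Differentiate with the product rule, d/dx e^(−αx²) = −2αx·e^(−αx²).
State is unnormalized: ∫|φ|² dx = 0.20200, and ∫φ*·(−ħ² φ'') dx = 0.81202, so ⟨p²⟩ = 0.81202 / 0.20200.
⟨p²⟩ = 4.0200.

4.020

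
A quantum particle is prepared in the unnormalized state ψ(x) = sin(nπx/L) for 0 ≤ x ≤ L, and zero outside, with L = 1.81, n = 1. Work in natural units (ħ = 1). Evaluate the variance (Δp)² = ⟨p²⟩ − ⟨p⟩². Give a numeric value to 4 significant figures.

Compute ⟨p⟩ and ⟨p²⟩ separately; (Δp)² = ⟨p²⟩ − ⟨p⟩².
d/dx sin(nπx/L) = (nπ/L)·cos(nπx/L) and d²/dx² sin(nπx/L) = −(nπ/L)²·sin(nπx/L); on 0 ≤ x ≤ L, ∫sin²(nπx/L) dx = L/2 and ∫sin(nπx/L)·cos(nπx/L) dx = 0.
Normalization: ∫|ψ|² dx = 0.90500.
⟨p⟩ = 0.0000 and ⟨p²⟩ = 3.0126.
(Δp)² = 3.0126 − (0.0000)² = 3.0126.

3.013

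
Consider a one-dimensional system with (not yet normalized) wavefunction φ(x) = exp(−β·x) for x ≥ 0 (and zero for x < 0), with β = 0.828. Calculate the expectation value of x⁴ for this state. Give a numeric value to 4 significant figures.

⟨x⁴⟩ = ∫ x⁴·|φ|² dx / ∫|φ|² dx (integrals over the domain).
Every integrand reduces to terms xʲ·e^(−2βx) on [0, ∞); use ∫₀^∞ xʲ·e^(−2βx) dx = j!/(2β)^(j+1).
State is unnormalized: ∫|φ|² dx = 0.60386, and ∫φ*·x⁴·φ dx = 1.9271, so ⟨x⁴⟩ = 1.9271 / 0.60386.
⟨x⁴⟩ = 3.1913.

3.191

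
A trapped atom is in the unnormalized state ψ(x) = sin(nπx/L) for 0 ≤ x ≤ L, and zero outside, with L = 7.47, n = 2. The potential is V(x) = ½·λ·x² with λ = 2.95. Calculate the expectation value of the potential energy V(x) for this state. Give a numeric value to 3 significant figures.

⟨V⟩ = ∫ V(x)·|ψ|² dx / ∫|ψ|² dx.
With sin²θ = (1 − cos2θ)/2 on 0 ≤ x ≤ L: ∫sin²(nπx/L) dx = L/2, ∫x·sin²(nπx/L) dx = L²/4, ∫x²·sin²(nπx/L) dx = L³·(1/6 − 1/(4n²π²)); higher powers xᵏ the same way, integrating xᵏ·cos(2nπx/L) by parts.
State is unnormalized: ∫|ψ|² dx = 3.7350, and ∫ψ*·V(x)·ψ dx = 98.578, so ⟨V⟩ = 98.578 / 3.7350.
⟨V⟩ = 26.393.

26.4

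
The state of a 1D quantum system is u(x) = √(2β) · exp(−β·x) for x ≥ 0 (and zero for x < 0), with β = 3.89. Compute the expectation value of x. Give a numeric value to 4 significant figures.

0.1285

⟨x⟩ = ∫ x·|u|² dx (integrals over the domain).
Every integrand reduces to terms xʲ·e^(−2βx) on [0, ∞); use ∫₀^∞ xʲ·e^(−2βx) dx = j!/(2β)^(j+1).
⟨x⟩ = 0.12853.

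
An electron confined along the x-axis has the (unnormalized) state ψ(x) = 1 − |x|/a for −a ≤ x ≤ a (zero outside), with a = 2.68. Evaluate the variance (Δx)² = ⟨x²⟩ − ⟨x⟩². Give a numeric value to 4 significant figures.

0.7182

Compute ⟨x⟩ and ⟨x²⟩ separately, then (Δx)² = ⟨x²⟩ − ⟨x⟩².
ψ is even, so ∫ over [−a, a] = 2∫₀ᵃ with ψ = 1 − x/a there: ∫₀ᵃ (1 − x/a)² dx = a/3, ∫₀ᵃ x²(1 − x/a)² dx = a³/30, ∫₀ᵃ x⁴(1 − x/a)² dx = a⁵/105.
Normalization: ∫|ψ|² dx = 1.7867.
⟨x⟩ = 0.0000 and ⟨x²⟩ = 0.71824.
(Δx)² = 0.71824 − (0.0000)² = 0.71824.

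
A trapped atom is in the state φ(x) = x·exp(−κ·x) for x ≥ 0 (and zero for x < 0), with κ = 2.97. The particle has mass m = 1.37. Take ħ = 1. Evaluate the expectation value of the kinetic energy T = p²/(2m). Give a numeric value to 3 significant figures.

3.22

T = −(ħ²/2m) d²/dx², so ⟨T⟩ = −(ħ²/2m) ∫ φ*·φ'' dx / ∫|φ|² dx; with m = 1.37.
Differentiate x·exp(−κ·x) with the product rule; every integrand then reduces to terms xʲ·e^(−2κx) on [0, ∞), with ∫₀^∞ xʲ·e^(−2κx) dx = j!/(2κ)^(j+1).
State is unnormalized: ∫|φ|² dx = 0.0095427, and ∫φ*·(−ħ²/2m · φ'') dx = 0.030721, so ⟨T⟩ = 0.030721 / 0.0095427.
⟨T⟩ = 3.2193.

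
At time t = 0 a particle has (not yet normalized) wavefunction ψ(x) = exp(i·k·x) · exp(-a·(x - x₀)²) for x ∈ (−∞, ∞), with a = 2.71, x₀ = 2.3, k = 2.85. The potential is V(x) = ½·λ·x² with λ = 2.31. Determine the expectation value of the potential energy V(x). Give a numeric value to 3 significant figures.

6.22

⟨V⟩ = ∫ V(x)·|ψ|² dx / ∫|ψ|² dx.
Gaussian moments (u = x − x₀): ∫u^(2j)·e^(−2au²) du = (2j−1)!!/(4a)^j · √(π/(2a)), odd powers integrate to 0; here √(π/(2a)) = 0.76133.
State is unnormalized: ∫|ψ|² dx = 0.76133, and ∫ψ*·V(x)·ψ dx = 4.7328, so ⟨V⟩ = 4.7328 / 0.76133.
⟨V⟩ = 6.2165.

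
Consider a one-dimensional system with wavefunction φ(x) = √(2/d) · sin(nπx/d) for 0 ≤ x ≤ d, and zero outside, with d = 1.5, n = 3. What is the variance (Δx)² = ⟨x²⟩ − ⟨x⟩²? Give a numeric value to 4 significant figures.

0.1748

Compute ⟨x⟩ and ⟨x²⟩ separately, then (Δx)² = ⟨x²⟩ − ⟨x⟩².
With sin²θ = (1 − cos2θ)/2 on 0 ≤ x ≤ d: ∫sin²(nπx/d) dx = d/2, ∫x·sin²(nπx/d) dx = d²/4, ∫x²·sin²(nπx/d) dx = d³·(1/6 − 1/(4n²π²)); higher powers xᵏ the same way, integrating xᵏ·cos(2nπx/d) by parts.
⟨x⟩ = 0.75000 and ⟨x²⟩ = 0.73733.
(Δx)² = 0.73733 − (0.75000)² = 0.17483.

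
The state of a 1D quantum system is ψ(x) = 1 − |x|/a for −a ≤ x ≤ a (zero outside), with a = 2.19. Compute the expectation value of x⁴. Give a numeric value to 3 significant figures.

0.657

⟨x⁴⟩ = ∫ x⁴·|ψ|² dx / ∫|ψ|² dx (integrals over the domain).
ψ is even, so ∫ over [−a, a] = 2∫₀ᵃ with ψ = 1 − x/a there: ∫₀ᵃ (1 − x/a)² dx = a/3, ∫₀ᵃ x²(1 − x/a)² dx = a³/30, ∫₀ᵃ x⁴(1 − x/a)² dx = a⁵/105.
State is unnormalized: ∫|ψ|² dx = 1.4600, and ∫ψ*·x⁴·ψ dx = 0.95954, so ⟨x⁴⟩ = 0.95954 / 1.4600.
⟨x⁴⟩ = 0.65722.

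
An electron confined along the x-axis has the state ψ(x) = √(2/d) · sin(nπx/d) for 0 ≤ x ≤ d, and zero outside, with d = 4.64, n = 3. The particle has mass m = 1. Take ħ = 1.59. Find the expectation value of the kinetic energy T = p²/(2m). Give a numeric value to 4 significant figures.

T = −(ħ²/2m) d²/dx², so ⟨T⟩ = −(ħ²/2m) ∫ ψ*·ψ'' dx; with m = 1.
d/dx sin(nπx/d) = (nπ/d)·cos(nπx/d) and d²/dx² sin(nπx/d) = −(nπ/d)²·sin(nπx/d); on 0 ≤ x ≤ d, ∫sin²(nπx/d) dx = d/2 and ∫sin(nπx/d)·cos(nπx/d) dx = 0.
⟨T⟩ = 5.2152.

5.215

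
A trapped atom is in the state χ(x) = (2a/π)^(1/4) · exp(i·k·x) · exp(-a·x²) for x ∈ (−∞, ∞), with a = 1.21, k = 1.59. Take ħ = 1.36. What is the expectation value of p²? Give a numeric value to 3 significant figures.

6.91

p² χ = −ħ² d²χ/dx²; ⟨p²⟩ = −ħ² ∫ χ*·χ'' dx.
Gaussian moments: ∫x^(2j)·e^(−2ax²) dx = (2j−1)!!/(4a)^j · √(π/(2a)), odd powers integrate to 0; here √(π/(2a)) = 1.1394. Derivatives: χ′ = (ik − 2ax)·χ, χ″ = ((ik − 2ax)² − 2a)·χ; the odd-in-x pieces drop out.
⟨p²⟩ = 6.9140.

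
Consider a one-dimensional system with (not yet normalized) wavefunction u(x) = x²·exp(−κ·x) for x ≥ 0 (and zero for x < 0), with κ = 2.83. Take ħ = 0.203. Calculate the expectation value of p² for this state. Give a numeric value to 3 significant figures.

p² u = −ħ² d²u/dx²; ⟨p²⟩ = −ħ² ∫ u*·u'' dx / ∫|u|² dx.
Differentiate x²·exp(−κ·x) with the product rule; every integrand then reduces to terms xʲ·e^(−2κx) on [0, ∞), with ∫₀^∞ xʲ·e^(−2κx) dx = j!/(2κ)^(j+1).
State is unnormalized: ∫|u|² dx = 0.0041317, and ∫u*·(−ħ² u'') dx = 0.00045454, so ⟨p²⟩ = 0.00045454 / 0.0041317.
⟨p²⟩ = 0.11001.

0.110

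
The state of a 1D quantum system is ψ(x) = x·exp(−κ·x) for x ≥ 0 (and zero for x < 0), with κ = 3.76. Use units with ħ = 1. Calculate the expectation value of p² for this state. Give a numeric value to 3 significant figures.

p² ψ = −ħ² d²ψ/dx²; ⟨p²⟩ = −ħ² ∫ ψ*·ψ'' dx / ∫|ψ|² dx.
Differentiate x·exp(−κ·x) with the product rule; every integrand then reduces to terms xʲ·e^(−2κx) on [0, ∞), with ∫₀^∞ xʲ·e^(−2κx) dx = j!/(2κ)^(j+1).
State is unnormalized: ∫|ψ|² dx = 0.0047030, and ∫ψ*·(−ħ² ψ'') dx = 0.066489, so ⟨p²⟩ = 0.066489 / 0.0047030.
⟨p²⟩ = 14.138.

14.1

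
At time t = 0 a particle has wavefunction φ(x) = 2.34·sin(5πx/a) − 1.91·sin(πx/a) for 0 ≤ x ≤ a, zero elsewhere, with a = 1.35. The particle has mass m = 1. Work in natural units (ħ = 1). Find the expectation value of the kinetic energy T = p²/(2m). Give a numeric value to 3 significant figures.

41.7

T = −(ħ²/2m) d²/dx², so ⟨T⟩ = −(ħ²/2m) ∫ φ*·φ'' dx / ∫|φ|² dx; with m = 1.
d²/dx² sin(jπx/a) = −(jπ/a)²·sin(jπx/a); on 0 ≤ x ≤ a, ∫sin²(jπx/a) dx = a/2 and ∫sin(jπx/a)·sin(lπx/a) dx = 0 for j ≠ l, so only diagonal terms survive in ∫|φ|² and ∫φ·φ″; ∫φ·φ′ dx = [φ²/2] between the walls = 0.
State is unnormalized: ∫|φ|² dx = 6.1585, and ∫φ*·(−ħ²/2m · φ'') dx = 256.86, so ⟨T⟩ = 256.86 / 6.1585.
⟨T⟩ = 41.709.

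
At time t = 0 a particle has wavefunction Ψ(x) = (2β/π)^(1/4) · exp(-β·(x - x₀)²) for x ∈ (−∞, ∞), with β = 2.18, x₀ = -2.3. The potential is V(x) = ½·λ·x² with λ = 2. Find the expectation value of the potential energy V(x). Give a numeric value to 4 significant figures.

⟨V⟩ = ∫ V(x)·|Ψ|² dx.
Gaussian moments (u = x − x₀): ∫u^(2j)·e^(−2βu²) du = (2j−1)!!/(4β)^j · √(π/(2β)), odd powers integrate to 0; here √(π/(2β)) = 0.84885.
⟨V⟩ = 5.4047.

5.405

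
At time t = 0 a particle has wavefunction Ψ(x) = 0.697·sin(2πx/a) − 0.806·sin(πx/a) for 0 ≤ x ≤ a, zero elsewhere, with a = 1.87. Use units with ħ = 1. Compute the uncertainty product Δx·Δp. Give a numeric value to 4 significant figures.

0.6219

Δx = √(⟨x²⟩−⟨x⟩²), Δp = √(⟨p²⟩−⟨p⟩²).
On 0 ≤ x ≤ a (j ≠ l): ∫sin²(jπx/a) dx = a/2, ∫sin(jπx/a)·sin(lπx/a) dx = 0; diagonal moments ∫x·sin²(jπx/a) dx = a²/4, ∫x²·sin²(jπx/a) dx = a³·(1/6 − 1/(4j²π²)); cross terms ∫x·sin(jπx/a)·sin(lπx/a) dx = 0 for j + l even and −4jla²/(π²(j² − l²)²) for j + l odd, ∫x²·sin(jπx/a)·sin(lπx/a) dx = (−1)^(j+l)·4jla³/(π²(j² − l²)²); higher powers the same way via product-to-sum and parts. d²/dx² sin(jπx/a) = −(jπ/a)²·sin(jπx/a); on 0 ≤ x ≤ a, ∫sin²(jπx/a) dx = a/2 and ∫sin(jπx/a)·sin(lπx/a) dx = 0 for j ≠ l, so only diagonal terms survive in ∫|Ψ|² and ∫Ψ·Ψ″; ∫Ψ·Ψ′ dx = [Ψ²/2] between the walls = 0.
Normalization: ∫|Ψ|² dx = 1.0616.
⟨x⟩ = 1.2683, ⟨x²⟩ = 1.6686 ⇒ Δx = 0.24496.
⟨p⟩ = 0.0000, ⟨p²⟩ = 6.4451 ⇒ Δp = 2.5387.
Δx·Δp = 0.62188.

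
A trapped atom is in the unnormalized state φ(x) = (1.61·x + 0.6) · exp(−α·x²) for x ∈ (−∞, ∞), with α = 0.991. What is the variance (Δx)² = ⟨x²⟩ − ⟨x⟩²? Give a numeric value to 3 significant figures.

0.347

Compute ⟨x⟩ and ⟨x²⟩ separately, then (Δx)² = ⟨x²⟩ − ⟨x⟩².
Expand each integrand as polynomial × e^(−2αx²) and use ∫x^(2j)·e^(−2αx²) dx = (2j−1)!!/(4α)^j · √(π/(2α)), odd powers → 0; here √(π/(2α)) = 1.2590.
Normalization: ∫|φ|² dx = 1.2765.
⟨x⟩ = 0.48070 and ⟨x²⟩ = 0.57767.
(Δx)² = 0.57767 − (0.48070)² = 0.34660.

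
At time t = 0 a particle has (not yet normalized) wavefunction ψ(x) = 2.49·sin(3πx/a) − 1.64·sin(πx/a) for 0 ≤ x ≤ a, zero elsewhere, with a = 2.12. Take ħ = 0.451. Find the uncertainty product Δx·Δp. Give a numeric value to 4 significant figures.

Δx = √(⟨x²⟩−⟨x⟩²), Δp = √(⟨p²⟩−⟨p⟩²).
On 0 ≤ x ≤ a (j ≠ l): ∫sin²(jπx/a) dx = a/2, ∫sin(jπx/a)·sin(lπx/a) dx = 0; diagonal moments ∫x·sin²(jπx/a) dx = a²/4, ∫x²·sin²(jπx/a) dx = a³·(1/6 − 1/(4j²π²)); cross terms ∫x·sin(jπx/a)·sin(lπx/a) dx = 0 for j + l even and −4jla²/(π²(j² − l²)²) for j + l odd, ∫x²·sin(jπx/a)·sin(lπx/a) dx = (−1)^(j+l)·4jla³/(π²(j² − l²)²); higher powers the same way via product-to-sum and parts. d²/dx² sin(jπx/a) = −(jπ/a)²·sin(jπx/a); on 0 ≤ x ≤ a, ∫sin²(jπx/a) dx = a/2 and ∫sin(jπx/a)·sin(lπx/a) dx = 0 for j ≠ l, so only diagonal terms survive in ∫|ψ|² and ∫ψ·ψ″; ∫ψ·ψ′ dx = [ψ²/2] between the walls = 0.
Normalization: ∫|ψ|² dx = 9.4231.
⟨x⟩ = 1.0600, ⟨x²⟩ = 1.2547 ⇒ Δx = 0.36210.
⟨p⟩ = 0.0000, ⟨p²⟩ = 2.9389 ⇒ Δp = 1.7143.
Δx·Δp = 0.62074.

0.6207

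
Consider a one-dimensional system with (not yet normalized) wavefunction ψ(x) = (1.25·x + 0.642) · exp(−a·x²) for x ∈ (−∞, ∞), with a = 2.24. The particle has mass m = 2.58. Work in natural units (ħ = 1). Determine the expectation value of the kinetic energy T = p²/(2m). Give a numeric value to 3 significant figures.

T = −(ħ²/2m) d²/dx², so ⟨T⟩ = −(ħ²/2m) ∫ ψ*·ψ'' dx / ∫|ψ|² dx; with m = 2.58.
Expand each integrand as polynomial × e^(−2ax²) and use ∫x^(2j)·e^(−2ax²) dx = (2j−1)!!/(4a)^j · √(π/(2a)), odd powers → 0; here √(π/(2a)) = 0.83741. Differentiate with the product rule, d/dx e^(−ax²) = −2ax·e^(−ax²).
State is unnormalized: ∫|ψ|² dx = 0.49118, and ∫ψ*·(−ħ²/2m · ψ'') dx = 0.34001, so ⟨T⟩ = 0.34001 / 0.49118.
⟨T⟩ = 0.69224.

0.692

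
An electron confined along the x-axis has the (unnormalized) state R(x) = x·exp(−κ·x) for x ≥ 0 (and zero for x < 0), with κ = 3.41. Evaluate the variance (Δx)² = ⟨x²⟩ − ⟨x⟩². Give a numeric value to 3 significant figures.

0.0645

Compute ⟨x⟩ and ⟨x²⟩ separately, then (Δx)² = ⟨x²⟩ − ⟨x⟩².
Every integrand reduces to terms xʲ·e^(−2κx) on [0, ∞); use ∫₀^∞ xʲ·e^(−2κx) dx = j!/(2κ)^(j+1).
Normalization: ∫|R|² dx = 0.0063049.
⟨x⟩ = 0.43988 and ⟨x²⟩ = 0.25800.
(Δx)² = 0.25800 − (0.43988)² = 0.064499.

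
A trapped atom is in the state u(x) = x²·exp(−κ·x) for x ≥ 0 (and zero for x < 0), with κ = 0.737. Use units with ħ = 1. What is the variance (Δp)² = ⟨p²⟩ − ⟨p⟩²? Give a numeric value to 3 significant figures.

0.181

Compute ⟨p⟩ and ⟨p²⟩ separately; (Δp)² = ⟨p²⟩ − ⟨p⟩².
Differentiate x²·exp(−κ·x) with the product rule; every integrand then reduces to terms xʲ·e^(−2κx) on [0, ∞), with ∫₀^∞ xʲ·e^(−2κx) dx = j!/(2κ)^(j+1).
Normalization: ∫|u|² dx = 3.4492.
⟨p⟩ = 0.0000 and ⟨p²⟩ = 0.18106.
(Δp)² = 0.18106 − (0.0000)² = 0.18106.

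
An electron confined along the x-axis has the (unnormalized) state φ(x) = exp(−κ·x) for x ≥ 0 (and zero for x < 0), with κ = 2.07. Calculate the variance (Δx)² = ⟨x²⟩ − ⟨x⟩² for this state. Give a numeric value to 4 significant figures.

Compute ⟨x⟩ and ⟨x²⟩ separately, then (Δx)² = ⟨x²⟩ − ⟨x⟩².
Every integrand reduces to terms xʲ·e^(−2κx) on [0, ∞); use ∫₀^∞ xʲ·e^(−2κx) dx = j!/(2κ)^(j+1).
Normalization: ∫|φ|² dx = 0.24155.
⟨x⟩ = 0.24155 and ⟨x²⟩ = 0.11669.
(Δx)² = 0.11669 − (0.24155)² = 0.058344.

0.05834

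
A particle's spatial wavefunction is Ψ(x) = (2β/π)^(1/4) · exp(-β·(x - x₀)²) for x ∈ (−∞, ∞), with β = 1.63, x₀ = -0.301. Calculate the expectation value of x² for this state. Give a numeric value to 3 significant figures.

⟨x²⟩ = ∫ x²·|Ψ|² dx (integrals over the domain).
Gaussian moments (u = x − x₀): ∫u^(2j)·e^(−2βu²) du = (2j−1)!!/(4β)^j · √(π/(2β)), odd powers integrate to 0; here √(π/(2β)) = 0.98167.
⟨x²⟩ = 0.24398.

0.244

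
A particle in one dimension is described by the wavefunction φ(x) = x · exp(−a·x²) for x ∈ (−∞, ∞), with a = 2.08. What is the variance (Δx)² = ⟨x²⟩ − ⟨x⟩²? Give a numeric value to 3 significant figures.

0.361

Compute ⟨x⟩ and ⟨x²⟩ separately, then (Δx)² = ⟨x²⟩ − ⟨x⟩².
Expand each integrand as polynomial × e^(−2ax²) and use ∫x^(2j)·e^(−2ax²) dx = (2j−1)!!/(4a)^j · √(π/(2a)), odd powers → 0; here √(π/(2a)) = 0.86902.
Normalization: ∫|φ|² dx = 0.10445.
⟨x⟩ = 0.0000 and ⟨x²⟩ = 0.36058.
(Δx)² = 0.36058 − (0.0000)² = 0.36058.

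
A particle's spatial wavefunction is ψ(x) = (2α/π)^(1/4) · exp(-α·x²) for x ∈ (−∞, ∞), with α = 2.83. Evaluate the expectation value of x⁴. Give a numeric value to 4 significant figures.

0.02341

⟨x⁴⟩ = ∫ x⁴·|ψ|² dx (integrals over the domain).
Gaussian moments: ∫x^(2j)·e^(−2αx²) dx = (2j−1)!!/(4α)^j · √(π/(2α)), odd powers integrate to 0; here √(π/(2α)) = 0.74502.
⟨x⁴⟩ = 0.023411.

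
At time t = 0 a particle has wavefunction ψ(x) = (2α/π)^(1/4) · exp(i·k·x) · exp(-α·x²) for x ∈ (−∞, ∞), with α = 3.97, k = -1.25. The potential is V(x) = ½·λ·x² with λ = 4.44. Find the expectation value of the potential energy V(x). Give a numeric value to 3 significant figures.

⟨V⟩ = ∫ V(x)·|ψ|² dx.
Gaussian moments: ∫x^(2j)·e^(−2αx²) dx = (2j−1)!!/(4α)^j · √(π/(2α)), odd powers integrate to 0; here √(π/(2α)) = 0.62902.
⟨V⟩ = 0.13980.

0.140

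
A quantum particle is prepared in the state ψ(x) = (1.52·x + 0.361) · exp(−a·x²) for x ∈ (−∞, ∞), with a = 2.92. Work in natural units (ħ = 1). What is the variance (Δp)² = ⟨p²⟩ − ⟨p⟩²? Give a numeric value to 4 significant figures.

Compute ⟨p⟩ and ⟨p²⟩ separately; (Δp)² = ⟨p²⟩ − ⟨p⟩².
Expand each integrand as polynomial × e^(−2ax²) and use ∫x^(2j)·e^(−2ax²) dx = (2j−1)!!/(4a)^j · √(π/(2a)), odd powers → 0; here √(π/(2a)) = 0.73345. Differentiate with the product rule, d/dx e^(−ax²) = −2ax·e^(−ax²).
Normalization: ∫|ψ|² dx = 0.24067.
⟨p⟩ = 0.0000 and ⟨p²⟩ = 6.4406.
(Δp)² = 6.4406 − (0.0000)² = 6.4406.

6.441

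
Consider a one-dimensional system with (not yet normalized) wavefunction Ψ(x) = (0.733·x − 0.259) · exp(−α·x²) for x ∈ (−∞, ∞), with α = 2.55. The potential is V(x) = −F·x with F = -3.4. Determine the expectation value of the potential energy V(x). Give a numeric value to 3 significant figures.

-1.06

⟨V⟩ = ∫ V(x)·|Ψ|² dx / ∫|Ψ|² dx.
Expand each integrand as polynomial × e^(−2αx²) and use ∫x^(2j)·e^(−2αx²) dx = (2j−1)!!/(4α)^j · √(π/(2α)), odd powers → 0; here √(π/(2α)) = 0.78486.
State is unnormalized: ∫|Ψ|² dx = 0.093991, and ∫Ψ*·V(x)·Ψ dx = -0.099335, so ⟨V⟩ = -0.099335 / 0.093991.
⟨V⟩ = -1.0569.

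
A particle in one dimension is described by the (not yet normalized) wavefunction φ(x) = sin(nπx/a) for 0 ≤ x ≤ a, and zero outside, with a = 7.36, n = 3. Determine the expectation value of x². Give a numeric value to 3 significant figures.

⟨x²⟩ = ∫ x²·|φ|² dx / ∫|φ|² dx (integrals over the domain).
With sin²θ = (1 − cos2θ)/2 on 0 ≤ x ≤ a: ∫sin²(nπx/a) dx = a/2, ∫x·sin²(nπx/a) dx = a²/4, ∫x²·sin²(nπx/a) dx = a³·(1/6 − 1/(4n²π²)); higher powers xᵏ the same way, integrating xᵏ·cos(2nπx/a) by parts.
State is unnormalized: ∫|φ|² dx = 3.6800, and ∫φ*·x²·φ dx = 65.326, so ⟨x²⟩ = 65.326 / 3.6800.
⟨x²⟩ = 17.752.

17.8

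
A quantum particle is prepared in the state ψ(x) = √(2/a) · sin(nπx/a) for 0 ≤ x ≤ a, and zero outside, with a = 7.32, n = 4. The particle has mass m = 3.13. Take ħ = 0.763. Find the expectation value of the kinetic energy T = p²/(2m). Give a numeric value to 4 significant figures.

0.2741

T = −(ħ²/2m) d²/dx², so ⟨T⟩ = −(ħ²/2m) ∫ ψ*·ψ'' dx; with m = 3.13.
d/dx sin(nπx/a) = (nπ/a)·cos(nπx/a) and d²/dx² sin(nπx/a) = −(nπ/a)²·sin(nπx/a); on 0 ≤ x ≤ a, ∫sin²(nπx/a) dx = a/2 and ∫sin(nπx/a)·cos(nπx/a) dx = 0.
⟨T⟩ = 0.27408.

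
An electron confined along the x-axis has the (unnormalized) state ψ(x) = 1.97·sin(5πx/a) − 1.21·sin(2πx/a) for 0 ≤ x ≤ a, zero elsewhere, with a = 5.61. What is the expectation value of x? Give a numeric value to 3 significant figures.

⟨x⟩ = ∫ x·|ψ|² dx / ∫|ψ|² dx (integrals over the domain).
On 0 ≤ x ≤ a (j ≠ l): ∫sin²(jπx/a) dx = a/2, ∫sin(jπx/a)·sin(lπx/a) dx = 0; diagonal moments ∫x·sin²(jπx/a) dx = a²/4, ∫x²·sin²(jπx/a) dx = a³·(1/6 − 1/(4j²π²)); cross terms ∫x·sin(jπx/a)·sin(lπx/a) dx = 0 for j + l even and −4jla²/(π²(j² − l²)²) for j + l odd, ∫x²·sin(jπx/a)·sin(lπx/a) dx = (−1)^(j+l)·4jla³/(π²(j² − l²)²); higher powers the same way via product-to-sum and parts.
State is unnormalized: ∫|ψ|² dx = 14.993, and ∫ψ*·x·ψ dx = 43.433, so ⟨x⟩ = 43.433 / 14.993.
⟨x⟩ = 2.8970.

2.90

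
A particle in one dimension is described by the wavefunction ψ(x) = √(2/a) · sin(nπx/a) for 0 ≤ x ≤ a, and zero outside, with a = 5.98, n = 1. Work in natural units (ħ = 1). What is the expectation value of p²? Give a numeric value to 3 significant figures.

p² ψ = −ħ² d²ψ/dx²; ⟨p²⟩ = −ħ² ∫ ψ*·ψ'' dx.
d/dx sin(nπx/a) = (nπ/a)·cos(nπx/a) and d²/dx² sin(nπx/a) = −(nπ/a)²·sin(nπx/a); on 0 ≤ x ≤ a, ∫sin²(nπx/a) dx = a/2 and ∫sin(nπx/a)·cos(nπx/a) dx = 0.
⟨p²⟩ = 0.27599.

0.276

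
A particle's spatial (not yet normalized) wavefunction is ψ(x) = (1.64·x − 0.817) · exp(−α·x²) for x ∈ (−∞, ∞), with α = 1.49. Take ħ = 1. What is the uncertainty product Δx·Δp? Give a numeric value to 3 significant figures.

Δx = √(⟨x²⟩−⟨x⟩²), Δp = √(⟨p²⟩−⟨p⟩²).
Expand each integrand as polynomial × e^(−2αx²) and use ∫x^(2j)·e^(−2αx²) dx = (2j−1)!!/(4α)^j · √(π/(2α)), odd powers → 0; here √(π/(2α)) = 1.0268. Differentiate with the product rule, d/dx e^(−αx²) = −2αx·e^(−αx²).
Normalization: ∫|ψ|² dx = 1.1487.
⟨x⟩ = -0.40189, ⟨x²⟩ = 0.30314 ⇒ Δx = 0.37633.
⟨p⟩ = 0.0000, ⟨p²⟩ = 2.6920 ⇒ Δp = 1.6407.
Δx·Δp = 0.61746.

0.617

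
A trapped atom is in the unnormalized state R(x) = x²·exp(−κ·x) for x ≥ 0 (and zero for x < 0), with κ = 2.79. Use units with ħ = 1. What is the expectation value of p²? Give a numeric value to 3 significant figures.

2.59

p² R = −ħ² d²R/dx²; ⟨p²⟩ = −ħ² ∫ R*·R'' dx / ∫|R|² dx.
Differentiate x²·exp(−κ·x) with the product rule; every integrand then reduces to terms xʲ·e^(−2κx) on [0, ∞), with ∫₀^∞ xʲ·e^(−2κx) dx = j!/(2κ)^(j+1).
State is unnormalized: ∫|R|² dx = 0.0044365, and ∫R*·(−ħ² R'') dx = 0.011511, so ⟨p²⟩ = 0.011511 / 0.0044365.
⟨p²⟩ = 2.5947.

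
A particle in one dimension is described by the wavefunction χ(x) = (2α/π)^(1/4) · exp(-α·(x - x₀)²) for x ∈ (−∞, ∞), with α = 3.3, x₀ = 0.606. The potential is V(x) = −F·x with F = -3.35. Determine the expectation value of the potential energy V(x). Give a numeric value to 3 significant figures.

2.03

⟨V⟩ = ∫ V(x)·|χ|² dx.
Gaussian moments (u = x − x₀): ∫u^(2j)·e^(−2αu²) du = (2j−1)!!/(4α)^j · √(π/(2α)), odd powers integrate to 0; here √(π/(2α)) = 0.68993.
⟨V⟩ = 2.0301.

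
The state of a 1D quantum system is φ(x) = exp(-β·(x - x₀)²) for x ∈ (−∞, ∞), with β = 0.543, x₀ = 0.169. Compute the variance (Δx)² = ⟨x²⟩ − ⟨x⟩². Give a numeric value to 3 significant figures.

0.460

Compute ⟨x⟩ and ⟨x²⟩ separately, then (Δx)² = ⟨x²⟩ − ⟨x⟩².
Gaussian moments (u = x − x₀): ∫u^(2j)·e^(−2βu²) du = (2j−1)!!/(4β)^j · √(π/(2β)), odd powers integrate to 0; here √(π/(2β)) = 1.7008.
Normalization: ∫|φ|² dx = 1.7008.
⟨x⟩ = 0.16900 and ⟨x²⟩ = 0.48897.
(Δx)² = 0.48897 − (0.16900)² = 0.46041.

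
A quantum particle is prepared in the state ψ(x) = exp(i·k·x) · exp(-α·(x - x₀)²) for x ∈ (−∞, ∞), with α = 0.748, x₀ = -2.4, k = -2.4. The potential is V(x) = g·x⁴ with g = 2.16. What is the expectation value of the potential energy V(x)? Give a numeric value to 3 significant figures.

⟨V⟩ = ∫ V(x)·|ψ|² dx / ∫|ψ|² dx.
Gaussian moments (u = x − x₀): ∫u^(2j)·e^(−2αu²) du = (2j−1)!!/(4α)^j · √(π/(2α)), odd powers integrate to 0; here √(π/(2α)) = 1.4491.
State is unnormalized: ∫|ψ|² dx = 1.4491, and ∫ψ*·V(x)·ψ dx = 141.05, so ⟨V⟩ = 141.05 / 1.4491.
⟨V⟩ = 97.337.

97.3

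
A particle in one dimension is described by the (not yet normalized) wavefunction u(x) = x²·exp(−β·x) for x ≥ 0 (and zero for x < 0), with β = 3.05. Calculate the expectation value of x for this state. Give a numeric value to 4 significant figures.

⟨x⟩ = ∫ x·|u|² dx / ∫|u|² dx (integrals over the domain).
Every integrand reduces to terms xʲ·e^(−2βx) on [0, ∞); use ∫₀^∞ xʲ·e^(−2βx) dx = j!/(2β)^(j+1).
State is unnormalized: ∫|u|² dx = 0.0028416, and ∫u*·x·u dx = 0.0023292, so ⟨x⟩ = 0.0023292 / 0.0028416.
⟨x⟩ = 0.81967.

0.8197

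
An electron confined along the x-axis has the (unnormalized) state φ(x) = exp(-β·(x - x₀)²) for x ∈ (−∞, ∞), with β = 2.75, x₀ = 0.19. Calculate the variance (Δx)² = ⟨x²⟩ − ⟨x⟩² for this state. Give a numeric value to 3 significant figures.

0.0909

Compute ⟨x⟩ and ⟨x²⟩ separately, then (Δx)² = ⟨x²⟩ − ⟨x⟩².
Gaussian moments (u = x − x₀): ∫u^(2j)·e^(−2βu²) du = (2j−1)!!/(4β)^j · √(π/(2β)), odd powers integrate to 0; here √(π/(2β)) = 0.75578.
Normalization: ∫|φ|² dx = 0.75578.
⟨x⟩ = 0.19000 and ⟨x²⟩ = 0.12701.
(Δx)² = 0.12701 − (0.19000)² = 0.090909.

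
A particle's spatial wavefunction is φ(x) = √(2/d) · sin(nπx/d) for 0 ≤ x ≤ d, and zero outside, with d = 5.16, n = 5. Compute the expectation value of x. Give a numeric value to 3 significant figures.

⟨x⟩ = ∫ x·|φ|² dx (integrals over the domain).
With sin²θ = (1 − cos2θ)/2 on 0 ≤ x ≤ d: ∫sin²(nπx/d) dx = d/2, ∫x·sin²(nπx/d) dx = d²/4, ∫x²·sin²(nπx/d) dx = d³·(1/6 − 1/(4n²π²)); higher powers xᵏ the same way, integrating xᵏ·cos(2nπx/d) by parts.
⟨x⟩ = 2.5800.

2.58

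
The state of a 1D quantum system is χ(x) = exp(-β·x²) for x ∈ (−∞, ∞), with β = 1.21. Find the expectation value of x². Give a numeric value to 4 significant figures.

0.2066

⟨x²⟩ = ∫ x²·|χ|² dx / ∫|χ|² dx (integrals over the domain).
Gaussian moments: ∫x^(2j)·e^(−2βx²) dx = (2j−1)!!/(4β)^j · √(π/(2β)), odd powers integrate to 0; here √(π/(2β)) = 1.1394.
State is unnormalized: ∫|χ|² dx = 1.1394, and ∫χ*·x²·χ dx = 0.23541, so ⟨x²⟩ = 0.23541 / 1.1394.
⟨x²⟩ = 0.20661.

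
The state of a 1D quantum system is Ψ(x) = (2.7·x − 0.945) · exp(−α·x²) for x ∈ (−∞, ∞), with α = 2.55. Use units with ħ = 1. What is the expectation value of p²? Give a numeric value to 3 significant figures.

4.82

p² Ψ = −ħ² d²Ψ/dx²; ⟨p²⟩ = −ħ² ∫ Ψ*·Ψ'' dx / ∫|Ψ|² dx.
Expand each integrand as polynomial × e^(−2αx²) and use ∫x^(2j)·e^(−2αx²) dx = (2j−1)!!/(4α)^j · √(π/(2α)), odd powers → 0; here √(π/(2α)) = 0.78486. Differentiate with the product rule, d/dx e^(−αx²) = −2αx·e^(−αx²).
State is unnormalized: ∫|Ψ|² dx = 1.2618, and ∫Ψ*·(−ħ² Ψ'') dx = 6.0785, so ⟨p²⟩ = 6.0785 / 1.2618.
⟨p²⟩ = 4.8172.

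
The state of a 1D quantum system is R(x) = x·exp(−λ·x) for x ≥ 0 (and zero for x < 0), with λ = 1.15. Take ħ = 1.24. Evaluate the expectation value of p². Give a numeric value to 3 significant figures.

p² R = −ħ² d²R/dx²; ⟨p²⟩ = −ħ² ∫ R*·R'' dx / ∫|R|² dx.
Differentiate x·exp(−λ·x) with the product rule; every integrand then reduces to terms xʲ·e^(−2λx) on [0, ∞), with ∫₀^∞ xʲ·e^(−2λx) dx = j!/(2λ)^(j+1).
State is unnormalized: ∫|R|² dx = 0.16438, and ∫R*·(−ħ² R'') dx = 0.33426, so ⟨p²⟩ = 0.33426 / 0.16438.
⟨p²⟩ = 2.0335.

2.03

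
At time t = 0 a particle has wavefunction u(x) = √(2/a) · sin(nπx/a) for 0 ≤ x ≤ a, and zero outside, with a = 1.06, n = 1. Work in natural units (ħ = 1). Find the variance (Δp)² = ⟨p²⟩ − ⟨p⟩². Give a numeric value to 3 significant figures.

Compute ⟨p⟩ and ⟨p²⟩ separately; (Δp)² = ⟨p²⟩ − ⟨p⟩².
d/dx sin(nπx/a) = (nπ/a)·cos(nπx/a) and d²/dx² sin(nπx/a) = −(nπ/a)²·sin(nπx/a); on 0 ≤ x ≤ a, ∫sin²(nπx/a) dx = a/2 and ∫sin(nπx/a)·cos(nπx/a) dx = 0.
⟨p⟩ = 0.0000 and ⟨p²⟩ = 8.7839.
(Δp)² = 8.7839 − (0.0000)² = 8.7839.

8.78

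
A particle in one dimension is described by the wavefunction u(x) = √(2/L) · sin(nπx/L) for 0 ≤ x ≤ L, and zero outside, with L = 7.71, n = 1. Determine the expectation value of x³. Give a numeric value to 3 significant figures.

79.8

⟨x³⟩ = ∫ x³·|u|² dx (integrals over the domain).
With sin²θ = (1 − cos2θ)/2 on 0 ≤ x ≤ L: ∫sin²(nπx/L) dx = L/2, ∫x·sin²(nπx/L) dx = L²/4, ∫x²·sin²(nπx/L) dx = L³·(1/6 − 1/(4n²π²)); higher powers xᵏ the same way, integrating xᵏ·cos(2nπx/L) by parts.
⟨x³⟩ = 79.751.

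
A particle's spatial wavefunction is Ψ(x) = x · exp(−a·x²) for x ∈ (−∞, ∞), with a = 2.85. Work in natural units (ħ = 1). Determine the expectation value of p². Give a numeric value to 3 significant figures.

p² Ψ = −ħ² d²Ψ/dx²; ⟨p²⟩ = −ħ² ∫ Ψ*·Ψ'' dx / ∫|Ψ|² dx.
Expand each integrand as polynomial × e^(−2ax²) and use ∫x^(2j)·e^(−2ax²) dx = (2j−1)!!/(4a)^j · √(π/(2a)), odd powers → 0; here √(π/(2a)) = 0.74240. Differentiate with the product rule, d/dx e^(−ax²) = −2ax·e^(−ax²).
State is unnormalized: ∫|Ψ|² dx = 0.065123, and ∫Ψ*·(−ħ² Ψ'') dx = 0.55680, so ⟨p²⟩ = 0.55680 / 0.065123.
⟨p²⟩ = 8.5500.

8.55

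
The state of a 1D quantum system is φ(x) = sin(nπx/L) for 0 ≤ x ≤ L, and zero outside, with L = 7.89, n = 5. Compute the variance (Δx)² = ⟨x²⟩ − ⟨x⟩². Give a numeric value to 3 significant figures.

Compute ⟨x⟩ and ⟨x²⟩ separately, then (Δx)² = ⟨x²⟩ − ⟨x⟩².
With sin²θ = (1 − cos2θ)/2 on 0 ≤ x ≤ L: ∫sin²(nπx/L) dx = L/2, ∫x·sin²(nπx/L) dx = L²/4, ∫x²·sin²(nπx/L) dx = L³·(1/6 − 1/(4n²π²)); higher powers xᵏ the same way, integrating xᵏ·cos(2nπx/L) by parts.
Normalization: ∫|φ|² dx = 3.9450.
⟨x⟩ = 3.9450 and ⟨x²⟩ = 20.625.
(Δx)² = 20.625 − (3.9450)² = 5.0615.

5.06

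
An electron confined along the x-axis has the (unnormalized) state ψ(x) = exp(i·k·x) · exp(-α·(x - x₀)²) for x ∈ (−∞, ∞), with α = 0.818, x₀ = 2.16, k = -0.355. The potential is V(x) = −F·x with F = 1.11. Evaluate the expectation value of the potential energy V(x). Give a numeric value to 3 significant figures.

-2.40

⟨V⟩ = ∫ V(x)·|ψ|² dx / ∫|ψ|² dx.
Gaussian moments (u = x − x₀): ∫u^(2j)·e^(−2αu²) du = (2j−1)!!/(4α)^j · √(π/(2α)), odd powers integrate to 0; here √(π/(2α)) = 1.3857.
State is unnormalized: ∫|ψ|² dx = 1.3857, and ∫ψ*·V(x)·ψ dx = -3.3225, so ⟨V⟩ = -3.3225 / 1.3857.
⟨V⟩ = -2.3976.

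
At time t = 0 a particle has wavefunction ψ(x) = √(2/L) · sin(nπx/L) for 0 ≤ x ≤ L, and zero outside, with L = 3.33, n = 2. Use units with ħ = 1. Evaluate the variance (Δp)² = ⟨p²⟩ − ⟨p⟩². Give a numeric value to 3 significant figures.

Compute ⟨p⟩ and ⟨p²⟩ separately; (Δp)² = ⟨p²⟩ − ⟨p⟩².
d/dx sin(nπx/L) = (nπ/L)·cos(nπx/L) and d²/dx² sin(nπx/L) = −(nπ/L)²·sin(nπx/L); on 0 ≤ x ≤ L, ∫sin²(nπx/L) dx = L/2 and ∫sin(nπx/L)·cos(nπx/L) dx = 0.
⟨p⟩ = 0.0000 and ⟨p²⟩ = 3.5602.
(Δp)² = 3.5602 − (0.0000)² = 3.5602.

3.56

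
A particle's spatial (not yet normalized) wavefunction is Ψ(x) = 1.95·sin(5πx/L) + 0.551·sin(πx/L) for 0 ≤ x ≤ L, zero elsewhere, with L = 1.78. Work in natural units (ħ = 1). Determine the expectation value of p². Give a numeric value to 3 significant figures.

72.3

p² Ψ = −ħ² d²Ψ/dx²; ⟨p²⟩ = −ħ² ∫ Ψ*·Ψ'' dx / ∫|Ψ|² dx.
d²/dx² sin(jπx/L) = −(jπ/L)²·sin(jπx/L); on 0 ≤ x ≤ L, ∫sin²(jπx/L) dx = L/2 and ∫sin(jπx/L)·sin(lπx/L) dx = 0 for j ≠ l, so only diagonal terms survive in ∫|Ψ|² and ∫Ψ·Ψ″; ∫Ψ·Ψ′ dx = [Ψ²/2] between the walls = 0.
State is unnormalized: ∫|Ψ|² dx = 3.6544, and ∫Ψ*·(−ħ² Ψ'') dx = 264.39, so ⟨p²⟩ = 264.39 / 3.6544.
⟨p²⟩ = 72.348.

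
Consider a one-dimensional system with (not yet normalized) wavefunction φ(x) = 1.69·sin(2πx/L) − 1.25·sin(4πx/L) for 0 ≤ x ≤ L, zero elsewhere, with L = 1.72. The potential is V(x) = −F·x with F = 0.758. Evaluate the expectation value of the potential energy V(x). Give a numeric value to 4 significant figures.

⟨V⟩ = ∫ V(x)·|φ|² dx / ∫|φ|² dx.
On 0 ≤ x ≤ L (j ≠ l): ∫sin²(jπx/L) dx = L/2, ∫sin(jπx/L)·sin(lπx/L) dx = 0; diagonal moments ∫x·sin²(jπx/L) dx = L²/4, ∫x²·sin²(jπx/L) dx = L³·(1/6 − 1/(4j²π²)); cross terms ∫x·sin(jπx/L)·sin(lπx/L) dx = 0 for j + l even and −4jlL²/(π²(j² − l²)²) for j + l odd, ∫x²·sin(jπx/L)·sin(lπx/L) dx = (−1)^(j+l)·4jlL³/(π²(j² − l²)²); higher powers the same way via product-to-sum and parts.
State is unnormalized: ∫|φ|² dx = 3.8000, and ∫φ*·V(x)·φ dx = -2.4771, so ⟨V⟩ = -2.4771 / 3.8000.
⟨V⟩ = -0.65188.

-0.6519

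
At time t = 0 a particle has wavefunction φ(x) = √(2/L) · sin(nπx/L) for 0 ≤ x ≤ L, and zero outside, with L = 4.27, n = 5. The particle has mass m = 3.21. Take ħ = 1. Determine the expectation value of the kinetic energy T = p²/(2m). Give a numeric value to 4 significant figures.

2.108

T = −(ħ²/2m) d²/dx², so ⟨T⟩ = −(ħ²/2m) ∫ φ*·φ'' dx; with m = 3.21.
d/dx sin(nπx/L) = (nπ/L)·cos(nπx/L) and d²/dx² sin(nπx/L) = −(nπ/L)²·sin(nπx/L); on 0 ≤ x ≤ L, ∫sin²(nπx/L) dx = L/2 and ∫sin(nπx/L)·cos(nπx/L) dx = 0.
⟨T⟩ = 2.1079.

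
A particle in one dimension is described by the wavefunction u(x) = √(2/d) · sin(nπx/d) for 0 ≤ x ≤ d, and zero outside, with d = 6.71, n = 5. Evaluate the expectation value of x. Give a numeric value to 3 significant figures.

3.36

⟨x⟩ = ∫ x·|u|² dx (integrals over the domain).
With sin²θ = (1 − cos2θ)/2 on 0 ≤ x ≤ d: ∫sin²(nπx/d) dx = d/2, ∫x·sin²(nπx/d) dx = d²/4, ∫x²·sin²(nπx/d) dx = d³·(1/6 − 1/(4n²π²)); higher powers xᵏ the same way, integrating xᵏ·cos(2nπx/d) by parts.
⟨x⟩ = 3.3550.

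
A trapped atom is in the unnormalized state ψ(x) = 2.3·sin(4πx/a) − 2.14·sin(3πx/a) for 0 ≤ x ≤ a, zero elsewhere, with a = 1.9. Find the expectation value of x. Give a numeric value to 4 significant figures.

⟨x⟩ = ∫ x·|ψ|² dx / ∫|ψ|² dx (integrals over the domain).
On 0 ≤ x ≤ a (j ≠ l): ∫sin²(jπx/a) dx = a/2, ∫sin(jπx/a)·sin(lπx/a) dx = 0; diagonal moments ∫x·sin²(jπx/a) dx = a²/4, ∫x²·sin²(jπx/a) dx = a³·(1/6 − 1/(4j²π²)); cross terms ∫x·sin(jπx/a)·sin(lπx/a) dx = 0 for j + l even and −4jla²/(π²(j² − l²)²) for j + l odd, ∫x²·sin(jπx/a)·sin(lπx/a) dx = (−1)^(j+l)·4jla³/(π²(j² − l²)²); higher powers the same way via product-to-sum and parts.
State is unnormalized: ∫|ψ|² dx = 9.3761, and ∫ψ*·x·ψ dx = 12.434, so ⟨x⟩ = 12.434 / 9.3761.
⟨x⟩ = 1.3262.

1.326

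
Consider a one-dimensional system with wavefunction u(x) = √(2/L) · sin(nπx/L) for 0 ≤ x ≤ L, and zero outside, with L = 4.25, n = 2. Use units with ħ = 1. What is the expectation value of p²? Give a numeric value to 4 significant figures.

p² u = −ħ² d²u/dx²; ⟨p²⟩ = −ħ² ∫ u*·u'' dx.
d/dx sin(nπx/L) = (nπ/L)·cos(nπx/L) and d²/dx² sin(nπx/L) = −(nπ/L)²·sin(nπx/L); on 0 ≤ x ≤ L, ∫sin²(nπx/L) dx = L/2 and ∫sin(nπx/L)·cos(nπx/L) dx = 0.
⟨p²⟩ = 2.1857.

2.186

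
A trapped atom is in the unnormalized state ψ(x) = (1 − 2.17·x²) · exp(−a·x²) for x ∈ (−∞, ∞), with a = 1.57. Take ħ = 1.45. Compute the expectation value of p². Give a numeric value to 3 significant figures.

12.5

p² ψ = −ħ² d²ψ/dx²; ⟨p²⟩ = −ħ² ∫ ψ*·ψ'' dx / ∫|ψ|² dx.
Expand each integrand as polynomial × e^(−2ax²) and use ∫x^(2j)·e^(−2ax²) dx = (2j−1)!!/(4a)^j · √(π/(2a)), odd powers → 0; here √(π/(2a)) = 1.0003. Differentiate with the product rule, d/dx e^(−ax²) = −2ax·e^(−ax²).
State is unnormalized: ∫|ψ|² dx = 0.66728, and ∫ψ*·(−ħ² ψ'') dx = 8.3431, so ⟨p²⟩ = 8.3431 / 0.66728.
⟨p²⟩ = 12.503.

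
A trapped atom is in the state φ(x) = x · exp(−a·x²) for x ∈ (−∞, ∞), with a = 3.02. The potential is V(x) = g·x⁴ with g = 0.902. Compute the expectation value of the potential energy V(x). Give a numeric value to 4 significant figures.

⟨V⟩ = ∫ V(x)·|φ|² dx / ∫|φ|² dx.
Expand each integrand as polynomial × e^(−2ax²) and use ∫x^(2j)·e^(−2ax²) dx = (2j−1)!!/(4a)^j · √(π/(2a)), odd powers → 0; here √(π/(2a)) = 0.72120.
State is unnormalized: ∫|φ|² dx = 0.059702, and ∫φ*·V(x)·φ dx = 0.0055355, so ⟨V⟩ = 0.0055355 / 0.059702.
⟨V⟩ = 0.092718.

0.09272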